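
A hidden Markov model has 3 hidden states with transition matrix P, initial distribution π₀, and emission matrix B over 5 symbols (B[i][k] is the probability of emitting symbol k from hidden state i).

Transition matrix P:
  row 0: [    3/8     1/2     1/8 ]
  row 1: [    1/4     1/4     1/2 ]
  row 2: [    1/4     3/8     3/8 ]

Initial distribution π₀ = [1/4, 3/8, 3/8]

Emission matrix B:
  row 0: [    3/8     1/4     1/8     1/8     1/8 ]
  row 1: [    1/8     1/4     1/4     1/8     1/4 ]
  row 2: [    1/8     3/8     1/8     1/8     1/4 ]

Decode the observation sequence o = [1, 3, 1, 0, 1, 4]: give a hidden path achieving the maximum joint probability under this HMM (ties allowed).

t=0: δ = [6.250e-02, 9.375e-02, 1.406e-01]  (obs o_0=1)
t=1: δ = [4.395e-03, 6.592e-03, 6.592e-03]  ψ = [2, 2, 2]  (obs o_1=3)
t=2: δ = [4.120e-04, 6.180e-04, 1.236e-03]  ψ = [0, 2, 1]  (obs o_2=1)
t=3: δ = [1.159e-04, 5.794e-05, 5.794e-05]  ψ = [2, 2, 2]  (obs o_3=0)
t=4: δ = [1.086e-05, 1.448e-05, 1.086e-05]  ψ = [0, 0, 1]  (obs o_4=1)
t=5: δ = [5.092e-07, 1.358e-06, 1.810e-06]  ψ = [0, 0, 1]  (obs o_5=4)
backtrack: best end state = 2; path = [2, 1, 2, 0, 1, 2]

path = [2, 1, 2, 0, 1, 2]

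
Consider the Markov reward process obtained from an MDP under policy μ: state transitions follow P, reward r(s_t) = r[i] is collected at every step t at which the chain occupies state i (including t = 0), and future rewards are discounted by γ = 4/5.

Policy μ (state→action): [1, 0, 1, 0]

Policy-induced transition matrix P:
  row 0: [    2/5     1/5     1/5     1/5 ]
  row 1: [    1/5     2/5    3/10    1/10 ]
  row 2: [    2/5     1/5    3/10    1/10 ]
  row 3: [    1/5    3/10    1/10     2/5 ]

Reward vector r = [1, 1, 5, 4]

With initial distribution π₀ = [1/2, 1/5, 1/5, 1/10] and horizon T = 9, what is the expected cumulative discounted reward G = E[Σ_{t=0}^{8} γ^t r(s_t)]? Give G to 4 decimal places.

G = 10.3569

t=0: π = [0.5000, 0.2000, 0.2000, 0.1000], E[r] = 2.1000, γ^t·E[r] = 2.100000, running G = 2.100000
t=1: π = [0.3400, 0.2500, 0.2300, 0.1800], E[r] = 2.4600, γ^t·E[r] = 1.968000, running G = 4.068000
t=2: π = [0.3140, 0.2680, 0.2300, 0.1880], E[r] = 2.4840, γ^t·E[r] = 1.589760, running G = 5.657760
t=3: π = [0.3088, 0.2724, 0.2310, 0.1878], E[r] = 2.4874, γ^t·E[r] = 1.273549, running G = 6.931309
t=4: π = [0.3080, 0.2733, 0.2316, 0.1872], E[r] = 2.4879, γ^t·E[r] = 1.019044, running G = 7.950353
t=5: π = [0.3079, 0.2734, 0.2318, 0.1870], E[r] = 2.4879, γ^t·E[r] = 0.815244, running G = 8.765596
t=6: π = [0.3079, 0.2734, 0.2318, 0.1869], E[r] = 2.4879, γ^t·E[r] = 0.652190, running G = 9.417786
t=7: π = [0.3080, 0.2734, 0.2318, 0.1869], E[r] = 2.4879, γ^t·E[r] = 0.521749, running G = 9.939535
t=8: π = [0.3080, 0.2734, 0.2318, 0.1869], E[r] = 2.4879, γ^t·E[r] = 0.417399, running G = 10.356934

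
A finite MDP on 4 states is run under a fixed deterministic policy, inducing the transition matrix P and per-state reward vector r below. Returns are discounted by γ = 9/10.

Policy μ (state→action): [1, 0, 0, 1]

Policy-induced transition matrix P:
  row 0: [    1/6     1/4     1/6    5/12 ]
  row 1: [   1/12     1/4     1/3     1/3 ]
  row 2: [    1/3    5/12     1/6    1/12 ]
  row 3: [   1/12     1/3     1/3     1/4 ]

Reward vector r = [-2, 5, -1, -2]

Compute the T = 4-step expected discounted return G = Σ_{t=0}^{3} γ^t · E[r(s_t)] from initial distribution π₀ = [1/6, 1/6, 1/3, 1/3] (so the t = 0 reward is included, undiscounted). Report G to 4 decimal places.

G = 0.7273

t=0: π = [0.1667, 0.1667, 0.3333, 0.3333], E[r] = -0.5000, γ^t·E[r] = -0.500000, running G = -0.500000
t=1: π = [0.1806, 0.3333, 0.2500, 0.2361], E[r] = 0.5833, γ^t·E[r] = 0.525000, running G = 0.025000
t=2: π = [0.1609, 0.3113, 0.2616, 0.2662], E[r] = 0.4410, γ^t·E[r] = 0.357188, running G = 0.382188
t=3: π = [0.1621, 0.3158, 0.2629, 0.2592], E[r] = 0.4734, γ^t·E[r] = 0.345094, running G = 0.727281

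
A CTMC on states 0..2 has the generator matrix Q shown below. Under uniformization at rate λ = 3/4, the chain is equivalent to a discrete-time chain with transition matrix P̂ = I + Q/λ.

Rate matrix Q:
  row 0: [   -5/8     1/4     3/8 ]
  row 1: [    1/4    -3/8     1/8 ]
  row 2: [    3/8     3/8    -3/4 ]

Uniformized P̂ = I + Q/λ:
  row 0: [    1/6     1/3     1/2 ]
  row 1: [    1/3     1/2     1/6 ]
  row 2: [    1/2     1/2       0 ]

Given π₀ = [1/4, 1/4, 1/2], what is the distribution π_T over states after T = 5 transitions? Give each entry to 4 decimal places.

π = [0.3205, 0.4474, 0.2321]

t=0: π = [0.2500, 0.2500, 0.5000]
t=1: π = [0.3750, 0.4583, 0.1667]
t=2: π = [0.2986, 0.4375, 0.2639]
t=3: π = [0.3275, 0.4502, 0.2222]
t=4: π = [0.3158, 0.4454, 0.2388]
t=5: π = [0.3205, 0.4474, 0.2321]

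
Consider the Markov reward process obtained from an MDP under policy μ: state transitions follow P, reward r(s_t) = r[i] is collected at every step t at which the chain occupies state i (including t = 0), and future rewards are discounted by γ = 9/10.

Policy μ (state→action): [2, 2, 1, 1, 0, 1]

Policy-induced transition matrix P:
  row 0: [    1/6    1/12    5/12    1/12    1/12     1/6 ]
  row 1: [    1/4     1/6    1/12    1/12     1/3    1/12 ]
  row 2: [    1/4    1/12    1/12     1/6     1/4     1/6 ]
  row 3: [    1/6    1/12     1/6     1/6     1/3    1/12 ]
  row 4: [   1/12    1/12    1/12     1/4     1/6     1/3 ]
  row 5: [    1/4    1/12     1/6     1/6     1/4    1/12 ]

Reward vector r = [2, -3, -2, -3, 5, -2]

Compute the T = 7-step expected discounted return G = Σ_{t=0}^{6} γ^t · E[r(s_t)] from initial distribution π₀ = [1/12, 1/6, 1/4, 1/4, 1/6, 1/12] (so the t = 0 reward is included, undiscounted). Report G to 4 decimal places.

G = -0.5448

t=0: π = [0.0833, 0.1667, 0.2500, 0.2500, 0.1667, 0.0833], E[r] = -0.9167, γ^t·E[r] = -0.916667, running G = -0.916667
t=1: π = [0.1944, 0.0972, 0.1389, 0.1597, 0.2569, 0.1528], E[r] = 0.3194, γ^t·E[r] = 0.287500, running G = -0.629167
t=2: π = [0.1777, 0.0914, 0.1742, 0.1638, 0.2176, 0.1753], E[r] = -0.0214, γ^t·E[r] = -0.017344, running G = -0.646510
t=3: π = [0.1853, 0.0910, 0.1708, 0.1624, 0.2235, 0.1671], E[r] = 0.0525, γ^t·E[r] = 0.038250, running G = -0.608260
t=4: π = [0.1838, 0.0909, 0.1725, 0.1623, 0.2216, 0.1689], E[r] = 0.0331, γ^t·E[r] = 0.021740, running G = -0.586521
t=5: π = [0.1842, 0.0909, 0.1722, 0.1622, 0.2220, 0.1684], E[r] = 0.0378, γ^t·E[r] = 0.022310, running G = -0.564210
t=6: π = [0.1841, 0.0909, 0.1723, 0.1622, 0.2219, 0.1685], E[r] = 0.0366, γ^t·E[r] = 0.019449, running G = -0.544761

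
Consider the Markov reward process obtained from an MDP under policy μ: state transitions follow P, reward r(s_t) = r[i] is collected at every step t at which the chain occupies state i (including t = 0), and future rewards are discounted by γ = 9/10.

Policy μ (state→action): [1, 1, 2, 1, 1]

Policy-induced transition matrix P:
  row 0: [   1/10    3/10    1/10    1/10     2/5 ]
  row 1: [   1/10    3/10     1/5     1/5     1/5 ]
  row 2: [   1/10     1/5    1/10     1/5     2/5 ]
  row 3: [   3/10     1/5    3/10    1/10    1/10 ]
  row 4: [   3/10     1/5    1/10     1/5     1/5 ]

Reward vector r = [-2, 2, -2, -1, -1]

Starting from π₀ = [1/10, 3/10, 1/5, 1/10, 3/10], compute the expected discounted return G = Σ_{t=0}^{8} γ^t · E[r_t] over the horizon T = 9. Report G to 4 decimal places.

t=0: π = [0.1000, 0.3000, 0.2000, 0.1000, 0.3000], E[r] = -0.4000, γ^t·E[r] = -0.400000, running G = -0.400000
t=1: π = [0.1800, 0.2400, 0.1500, 0.1800, 0.2500], E[r] = -0.6100, γ^t·E[r] = -0.549000, running G = -0.949000
t=2: π = [0.1860, 0.2420, 0.1600, 0.1640, 0.2480], E[r] = -0.6200, γ^t·E[r] = -0.502200, running G = -1.451200
t=3: π = [0.1824, 0.2428, 0.1570, 0.1650, 0.2528], E[r] = -0.6110, γ^t·E[r] = -0.445419, running G = -1.896619
t=4: π = [0.1836, 0.2425, 0.1573, 0.1653, 0.2514], E[r] = -0.6133, γ^t·E[r] = -0.402373, running G = -2.298992
t=5: π = [0.1833, 0.2426, 0.1573, 0.1651, 0.2516], E[r] = -0.6128, γ^t·E[r] = -0.361857, running G = -2.660849
t=6: π = [0.1834, 0.2426, 0.1573, 0.1652, 0.2516], E[r] = -0.6129, γ^t·E[r] = -0.325697, running G = -2.986546
t=7: π = [0.1834, 0.2426, 0.1573, 0.1651, 0.2516], E[r] = -0.6129, γ^t·E[r] = -0.293129, running G = -3.279675
t=8: π = [0.1834, 0.2426, 0.1573, 0.1651, 0.2516], E[r] = -0.6129, γ^t·E[r] = -0.263815, running G = -3.543490

G = -3.5435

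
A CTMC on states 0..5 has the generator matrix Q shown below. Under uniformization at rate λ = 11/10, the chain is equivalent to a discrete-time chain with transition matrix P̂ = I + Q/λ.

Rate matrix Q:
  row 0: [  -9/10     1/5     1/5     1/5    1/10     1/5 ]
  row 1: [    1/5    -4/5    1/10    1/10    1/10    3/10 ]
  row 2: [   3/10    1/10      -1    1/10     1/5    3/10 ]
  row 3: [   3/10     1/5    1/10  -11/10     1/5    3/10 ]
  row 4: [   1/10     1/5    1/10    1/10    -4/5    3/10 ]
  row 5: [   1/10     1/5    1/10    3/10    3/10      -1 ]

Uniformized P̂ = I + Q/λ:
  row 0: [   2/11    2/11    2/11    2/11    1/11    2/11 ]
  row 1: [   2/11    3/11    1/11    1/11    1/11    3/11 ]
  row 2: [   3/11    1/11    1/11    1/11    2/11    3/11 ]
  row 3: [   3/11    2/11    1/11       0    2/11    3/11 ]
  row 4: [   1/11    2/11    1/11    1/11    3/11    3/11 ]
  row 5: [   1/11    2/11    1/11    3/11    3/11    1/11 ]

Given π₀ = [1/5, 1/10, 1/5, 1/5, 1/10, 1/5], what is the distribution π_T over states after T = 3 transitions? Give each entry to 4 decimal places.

π = [0.1676, 0.1890, 0.1061, 0.1329, 0.1860, 0.2183]

t=0: π = [0.2000, 0.1000, 0.2000, 0.2000, 0.1000, 0.2000]
t=1: π = [0.1909, 0.1727, 0.1091, 0.1273, 0.1818, 0.2182]
t=2: π = [0.1669, 0.1876, 0.1083, 0.1364, 0.1851, 0.2157]
t=3: π = [0.1676, 0.1890, 0.1061, 0.1329, 0.1860, 0.2183]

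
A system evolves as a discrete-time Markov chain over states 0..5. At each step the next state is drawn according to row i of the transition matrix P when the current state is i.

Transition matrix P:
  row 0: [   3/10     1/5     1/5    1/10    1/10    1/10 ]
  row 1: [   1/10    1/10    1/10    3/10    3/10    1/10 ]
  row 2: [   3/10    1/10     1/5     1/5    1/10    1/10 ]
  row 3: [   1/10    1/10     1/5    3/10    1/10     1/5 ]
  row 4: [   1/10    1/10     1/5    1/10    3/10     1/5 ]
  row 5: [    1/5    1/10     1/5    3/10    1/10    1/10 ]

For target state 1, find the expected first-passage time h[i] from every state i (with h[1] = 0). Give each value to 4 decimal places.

h = [7.3446, 0.0000, 8.1827, 8.3804, 8.3804, 8.2863]

First-step conditioning: h[1] = 0; for i ≠ 1, h[i] = 1 + Σ_k P[i][k]·h[k].
  h[0] = 1 + 3/10·h[0] + 1/5·h[2] + 1/10·h[3] + 1/10·h[4] + 1/10·h[5]
  h[2] = 1 + 3/10·h[0] + 1/5·h[2] + 1/5·h[3] + 1/10·h[4] + 1/10·h[5]
  h[3] = 1 + 1/10·h[0] + 1/5·h[2] + 3/10·h[3] + 1/10·h[4] + 1/5·h[5]
  h[4] = 1 + 1/10·h[0] + 1/5·h[2] + 1/10·h[3] + 3/10·h[4] + 1/5·h[5]
  h[5] = 1 + 1/5·h[0] + 1/5·h[2] + 3/10·h[3] + 1/10·h[4] + 1/10·h[5]
Solving the 5×5 linear system over states ≠ 1 gives exactly h = [1300/177, 0, 4345/531, 4450/531, 4450/531, 4400/531] (h[1] = 0 is the target).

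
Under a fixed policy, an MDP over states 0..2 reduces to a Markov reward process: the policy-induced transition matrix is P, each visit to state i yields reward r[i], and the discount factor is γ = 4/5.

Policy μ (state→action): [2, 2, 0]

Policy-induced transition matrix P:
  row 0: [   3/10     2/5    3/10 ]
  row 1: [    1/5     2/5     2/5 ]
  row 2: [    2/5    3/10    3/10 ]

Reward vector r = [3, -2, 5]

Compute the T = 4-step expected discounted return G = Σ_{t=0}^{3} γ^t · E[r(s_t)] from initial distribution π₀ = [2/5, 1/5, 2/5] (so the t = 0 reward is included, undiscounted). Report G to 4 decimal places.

t=0: π = [0.4000, 0.2000, 0.4000], E[r] = 2.8000, γ^t·E[r] = 2.800000, running G = 2.800000
t=1: π = [0.3200, 0.3600, 0.3200], E[r] = 1.8400, γ^t·E[r] = 1.472000, running G = 4.272000
t=2: π = [0.2960, 0.3680, 0.3360], E[r] = 1.8320, γ^t·E[r] = 1.172480, running G = 5.444480
t=3: π = [0.2968, 0.3664, 0.3368], E[r] = 1.8416, γ^t·E[r] = 0.942899, running G = 6.387379

G = 6.3874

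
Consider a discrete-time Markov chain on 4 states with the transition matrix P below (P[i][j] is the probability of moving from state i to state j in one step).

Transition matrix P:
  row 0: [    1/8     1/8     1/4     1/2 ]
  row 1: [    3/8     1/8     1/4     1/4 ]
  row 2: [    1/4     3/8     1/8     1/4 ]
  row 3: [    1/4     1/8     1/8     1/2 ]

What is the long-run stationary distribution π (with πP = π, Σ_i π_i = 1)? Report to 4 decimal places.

Balance equations π_j = Σ_i π_i·P[i][j]:
  π_0 = 1/8·π_0 + 3/8·π_1 + 1/4·π_2 + 1/4·π_3
  π_1 = 1/8·π_0 + 1/8·π_1 + 3/8·π_2 + 1/8·π_3
  π_2 = 1/4·π_0 + 1/4·π_1 + 1/8·π_2 + 1/8·π_3
  normalize: π_0 + π_1 + π_2 + π_3 = 1
Solving the linear system gives exactly π = [67/278, 47/278, 49/278, 115/278].

π = [0.2410, 0.1691, 0.1763, 0.4137]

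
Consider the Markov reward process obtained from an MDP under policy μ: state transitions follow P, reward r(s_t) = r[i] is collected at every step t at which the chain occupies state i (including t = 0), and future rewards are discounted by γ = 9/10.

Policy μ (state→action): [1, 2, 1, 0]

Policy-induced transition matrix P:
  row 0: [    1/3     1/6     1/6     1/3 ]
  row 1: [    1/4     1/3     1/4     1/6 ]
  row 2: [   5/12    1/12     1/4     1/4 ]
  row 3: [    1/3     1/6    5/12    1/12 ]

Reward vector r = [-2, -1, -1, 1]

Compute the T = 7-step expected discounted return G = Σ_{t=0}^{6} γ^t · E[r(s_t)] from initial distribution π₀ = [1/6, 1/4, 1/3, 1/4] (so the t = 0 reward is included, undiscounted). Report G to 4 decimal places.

t=0: π = [0.1667, 0.2500, 0.3333, 0.2500], E[r] = -0.6667, γ^t·E[r] = -0.666667, running G = -0.666667
t=1: π = [0.3403, 0.1806, 0.2778, 0.2014], E[r] = -0.9375, γ^t·E[r] = -0.843750, running G = -1.510417
t=2: π = [0.3414, 0.1736, 0.2552, 0.2297], E[r] = -0.8819, γ^t·E[r] = -0.714375, running G = -2.224792
t=3: π = [0.3401, 0.1743, 0.2598, 0.2257], E[r] = -0.8887, γ^t·E[r] = -0.647895, running G = -2.872686
t=4: π = [0.3405, 0.1741, 0.2593, 0.2262], E[r] = -0.8881, γ^t·E[r] = -0.582654, running G = -3.455340
t=5: π = [0.3404, 0.1741, 0.2593, 0.2262], E[r] = -0.8881, γ^t·E[r] = -0.524415, running G = -3.979756
t=6: π = [0.3404, 0.1741, 0.2593, 0.2262], E[r] = -0.8881, γ^t·E[r] = -0.471973, running G = -4.451728

G = -4.4517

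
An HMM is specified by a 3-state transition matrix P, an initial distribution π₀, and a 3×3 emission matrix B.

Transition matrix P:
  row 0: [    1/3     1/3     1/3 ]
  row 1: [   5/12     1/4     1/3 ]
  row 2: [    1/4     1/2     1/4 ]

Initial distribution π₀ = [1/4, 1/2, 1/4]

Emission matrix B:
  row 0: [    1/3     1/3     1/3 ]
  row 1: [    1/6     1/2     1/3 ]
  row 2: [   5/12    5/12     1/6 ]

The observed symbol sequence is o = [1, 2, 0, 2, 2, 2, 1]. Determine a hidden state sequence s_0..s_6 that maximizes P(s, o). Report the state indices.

path = [1, 0, 2, 1, 0, 0, 1]

t=0: δ = [8.333e-02, 2.500e-01, 1.042e-01]  (obs o_0=1)
t=1: δ = [3.472e-02, 2.083e-02, 1.389e-02]  ψ = [1, 1, 1]  (obs o_1=2)
t=2: δ = [3.858e-03, 1.929e-03, 4.823e-03]  ψ = [0, 0, 0]  (obs o_2=0)
t=3: δ = [4.287e-04, 8.038e-04, 2.143e-04]  ψ = [0, 2, 0]  (obs o_3=2)
t=4: δ = [1.116e-04, 6.698e-05, 4.465e-05]  ψ = [1, 1, 1]  (obs o_4=2)
t=5: δ = [1.240e-05, 1.240e-05, 6.202e-06]  ψ = [0, 0, 0]  (obs o_5=2)
t=6: δ = [1.723e-06, 2.067e-06, 1.723e-06]  ψ = [1, 0, 0]  (obs o_6=1)
backtrack: best end state = 1; path = [1, 0, 2, 1, 0, 0, 1]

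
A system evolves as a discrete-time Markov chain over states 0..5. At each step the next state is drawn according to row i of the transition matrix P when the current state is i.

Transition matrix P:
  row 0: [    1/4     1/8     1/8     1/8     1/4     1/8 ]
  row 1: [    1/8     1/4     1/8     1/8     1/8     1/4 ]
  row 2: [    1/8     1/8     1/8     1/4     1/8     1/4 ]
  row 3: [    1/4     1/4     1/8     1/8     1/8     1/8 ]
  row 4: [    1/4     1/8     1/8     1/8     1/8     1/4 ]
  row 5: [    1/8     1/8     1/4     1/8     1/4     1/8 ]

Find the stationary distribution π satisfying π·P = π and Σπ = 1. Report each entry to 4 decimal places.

Balance equations π_j = Σ_i π_i·P[i][j]:
  π_0 = 1/4·π_0 + 1/8·π_1 + 1/8·π_2 + 1/4·π_3 + 1/4·π_4 + 1/8·π_5
  π_1 = 1/8·π_0 + 1/4·π_1 + 1/8·π_2 + 1/4·π_3 + 1/8·π_4 + 1/8·π_5
  π_2 = 1/8·π_0 + 1/8·π_1 + 1/8·π_2 + 1/8·π_3 + 1/8·π_4 + 1/4·π_5
  π_3 = 1/8·π_0 + 1/8·π_1 + 1/4·π_2 + 1/8·π_3 + 1/8·π_4 + 1/8·π_5
  π_4 = 1/4·π_0 + 1/8·π_1 + 1/8·π_2 + 1/8·π_3 + 1/8·π_4 + 1/4·π_5
  normalize: π_0 + π_1 + π_2 + π_3 + π_4 + π_5 = 1
Solving the linear system gives exactly π = [5976/31807, 5196/31807, 4713/31807, 4565/31807, 5460/31807, 5897/31807].

π = [0.1879, 0.1634, 0.1482, 0.1435, 0.1717, 0.1854]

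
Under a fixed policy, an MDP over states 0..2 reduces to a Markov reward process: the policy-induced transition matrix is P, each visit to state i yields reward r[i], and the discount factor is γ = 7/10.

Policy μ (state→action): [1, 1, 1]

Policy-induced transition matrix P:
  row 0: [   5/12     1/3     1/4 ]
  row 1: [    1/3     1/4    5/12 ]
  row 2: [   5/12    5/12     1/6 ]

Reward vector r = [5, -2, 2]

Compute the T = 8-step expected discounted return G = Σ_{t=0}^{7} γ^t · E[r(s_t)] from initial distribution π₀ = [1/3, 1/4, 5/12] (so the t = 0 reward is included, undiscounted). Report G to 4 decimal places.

t=0: π = [0.3333, 0.2500, 0.4167], E[r] = 2.0000, γ^t·E[r] = 2.000000, running G = 2.000000
t=1: π = [0.3958, 0.3472, 0.2569], E[r] = 1.7986, γ^t·E[r] = 1.259028, running G = 3.259028
t=2: π = [0.3877, 0.3258, 0.2865], E[r] = 1.8600, γ^t·E[r] = 0.911377, running G = 4.170405
t=3: π = [0.3895, 0.3301, 0.2804], E[r] = 1.8483, γ^t·E[r] = 0.633978, running G = 4.804383
t=4: π = [0.3892, 0.3292, 0.2816], E[r] = 1.8507, γ^t·E[r] = 0.444352, running G = 5.248735
t=5: π = [0.3892, 0.3294, 0.2814], E[r] = 1.8502, γ^t·E[r] = 0.310966, running G = 5.559701
t=6: π = [0.3892, 0.3293, 0.2814], E[r] = 1.8503, γ^t·E[r] = 0.217688, running G = 5.777389
t=7: π = [0.3892, 0.3293, 0.2814], E[r] = 1.8503, γ^t·E[r] = 0.152380, running G = 5.929769

G = 5.9298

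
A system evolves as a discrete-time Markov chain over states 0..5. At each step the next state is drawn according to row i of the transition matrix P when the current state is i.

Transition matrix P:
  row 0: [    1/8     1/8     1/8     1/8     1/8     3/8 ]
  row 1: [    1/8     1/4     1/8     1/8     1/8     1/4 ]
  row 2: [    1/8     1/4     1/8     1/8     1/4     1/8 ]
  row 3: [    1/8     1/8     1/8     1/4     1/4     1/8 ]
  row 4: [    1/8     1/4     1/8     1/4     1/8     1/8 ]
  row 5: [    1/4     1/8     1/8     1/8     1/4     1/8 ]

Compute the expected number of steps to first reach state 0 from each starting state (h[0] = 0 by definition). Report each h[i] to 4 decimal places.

h = [0.0000, 6.8421, 6.9492, 6.9645, 6.9509, 6.0939]

First-step conditioning: h[0] = 0; for i ≠ 0, h[i] = 1 + Σ_k P[i][k]·h[k].
  h[1] = 1 + 1/4·h[1] + 1/8·h[2] + 1/8·h[3] + 1/8·h[4] + 1/4·h[5]
  h[2] = 1 + 1/4·h[1] + 1/8·h[2] + 1/8·h[3] + 1/4·h[4] + 1/8·h[5]
  h[3] = 1 + 1/8·h[1] + 1/8·h[2] + 1/4·h[3] + 1/4·h[4] + 1/8·h[5]
  h[4] = 1 + 1/4·h[1] + 1/8·h[2] + 1/4·h[3] + 1/8·h[4] + 1/8·h[5]
  h[5] = 1 + 1/8·h[1] + 1/8·h[2] + 1/8·h[3] + 1/4·h[4] + 1/8·h[5]
Solving the 5×5 linear system over states ≠ 0 gives exactly h = [0, 32192/4705, 32696/4705, 32768/4705, 32704/4705, 28672/4705] (h[0] = 0 is the target).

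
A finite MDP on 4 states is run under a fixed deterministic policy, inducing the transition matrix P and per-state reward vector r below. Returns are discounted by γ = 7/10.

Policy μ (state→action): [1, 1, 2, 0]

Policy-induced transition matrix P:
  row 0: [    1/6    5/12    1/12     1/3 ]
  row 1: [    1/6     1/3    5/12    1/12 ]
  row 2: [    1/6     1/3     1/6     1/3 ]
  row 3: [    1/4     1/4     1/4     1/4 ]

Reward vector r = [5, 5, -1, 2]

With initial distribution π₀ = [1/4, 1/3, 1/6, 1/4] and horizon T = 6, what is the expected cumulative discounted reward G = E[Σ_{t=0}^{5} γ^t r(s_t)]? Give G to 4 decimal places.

t=0: π = [0.2500, 0.3333, 0.1667, 0.2500], E[r] = 3.2500, γ^t·E[r] = 3.250000, running G = 3.250000
t=1: π = [0.1875, 0.3333, 0.2500, 0.2292], E[r] = 2.8125, γ^t·E[r] = 1.968750, running G = 5.218750
t=2: π = [0.1858, 0.3299, 0.2535, 0.2309], E[r] = 2.7865, γ^t·E[r] = 1.365365, running G = 6.584115
t=3: π = [0.1859, 0.3296, 0.2529, 0.2316], E[r] = 2.7878, γ^t·E[r] = 0.956202, running G = 7.540316
t=4: π = [0.1860, 0.3295, 0.2529, 0.2316], E[r] = 2.7879, γ^t·E[r] = 0.669367, running G = 8.209684
t=5: π = [0.1860, 0.3295, 0.2529, 0.2316], E[r] = 2.7879, γ^t·E[r] = 0.468568, running G = 8.678252

G = 8.6783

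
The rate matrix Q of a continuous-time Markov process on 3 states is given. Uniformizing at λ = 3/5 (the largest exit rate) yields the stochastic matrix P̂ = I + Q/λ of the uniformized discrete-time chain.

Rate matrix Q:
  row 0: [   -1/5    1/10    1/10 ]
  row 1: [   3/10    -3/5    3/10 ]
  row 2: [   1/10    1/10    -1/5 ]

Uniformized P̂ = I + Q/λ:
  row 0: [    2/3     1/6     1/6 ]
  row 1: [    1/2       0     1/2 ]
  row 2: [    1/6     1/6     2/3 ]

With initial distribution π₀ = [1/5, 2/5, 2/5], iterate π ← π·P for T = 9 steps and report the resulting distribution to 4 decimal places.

π = [0.4284, 0.1429, 0.4288]

t=0: π = [0.2000, 0.4000, 0.4000]
t=1: π = [0.4000, 0.1000, 0.5000]
t=2: π = [0.4000, 0.1500, 0.4500]
t=3: π = [0.4167, 0.1417, 0.4417]
t=4: π = [0.4222, 0.1431, 0.4347]
t=5: π = [0.4255, 0.1428, 0.4317]
t=6: π = [0.4270, 0.1429, 0.4301]
t=7: π = [0.4278, 0.1429, 0.4294]
t=8: π = [0.4282, 0.1429, 0.4290]
t=9: π = [0.4284, 0.1429, 0.4288]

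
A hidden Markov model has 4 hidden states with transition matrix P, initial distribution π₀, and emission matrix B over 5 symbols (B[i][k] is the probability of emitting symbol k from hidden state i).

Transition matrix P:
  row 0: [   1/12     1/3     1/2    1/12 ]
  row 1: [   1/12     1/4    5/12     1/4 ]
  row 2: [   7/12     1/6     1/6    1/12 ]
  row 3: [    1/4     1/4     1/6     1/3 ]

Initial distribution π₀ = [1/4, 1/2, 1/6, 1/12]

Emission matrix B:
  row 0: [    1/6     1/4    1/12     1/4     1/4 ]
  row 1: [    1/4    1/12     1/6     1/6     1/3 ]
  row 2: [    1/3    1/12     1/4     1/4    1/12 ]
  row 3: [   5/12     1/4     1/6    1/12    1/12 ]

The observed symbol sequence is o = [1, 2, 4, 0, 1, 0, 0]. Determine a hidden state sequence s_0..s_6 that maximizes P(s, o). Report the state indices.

path = [0, 2, 0, 2, 0, 2, 0]

t=0: δ = [6.250e-02, 4.167e-02, 1.389e-02, 2.083e-02]  (obs o_0=1)
t=1: δ = [6.752e-04, 3.472e-03, 7.812e-03, 1.736e-03]  ψ = [2, 0, 0, 1]  (obs o_1=2)
t=2: δ = [1.139e-03, 4.340e-04, 1.206e-04, 7.234e-05]  ψ = [2, 2, 1, 1]  (obs o_2=4)
t=3: δ = [1.582e-05, 9.494e-05, 1.899e-04, 4.521e-05]  ψ = [0, 0, 0, 1]  (obs o_3=0)
t=4: δ = [2.769e-05, 2.637e-06, 3.297e-06, 5.934e-06]  ψ = [2, 2, 1, 1]  (obs o_4=1)
t=5: δ = [3.846e-07, 2.308e-06, 4.615e-06, 9.615e-07]  ψ = [0, 0, 0, 0]  (obs o_5=0)
t=6: δ = [4.487e-07, 1.923e-07, 3.205e-07, 2.404e-07]  ψ = [2, 2, 1, 1]  (obs o_6=0)
backtrack: best end state = 0; path = [0, 2, 0, 2, 0, 2, 0]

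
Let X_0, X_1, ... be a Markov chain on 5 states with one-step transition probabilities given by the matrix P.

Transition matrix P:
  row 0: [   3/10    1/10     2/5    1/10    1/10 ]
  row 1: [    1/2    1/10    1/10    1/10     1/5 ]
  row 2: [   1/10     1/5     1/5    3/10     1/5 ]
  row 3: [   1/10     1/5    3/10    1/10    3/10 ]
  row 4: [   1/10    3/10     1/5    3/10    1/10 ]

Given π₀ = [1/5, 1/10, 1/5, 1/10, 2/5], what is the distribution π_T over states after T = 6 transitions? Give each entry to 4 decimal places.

π = [0.2143, 0.1786, 0.2434, 0.1845, 0.1791]

t=0: π = [0.2000, 0.1000, 0.2000, 0.1000, 0.4000]
t=1: π = [0.1800, 0.2100, 0.2400, 0.2200, 0.1500]
t=2: π = [0.2200, 0.1760, 0.2370, 0.1780, 0.1890]
t=3: π = [0.2144, 0.1793, 0.2442, 0.1852, 0.1769]
t=4: π = [0.2146, 0.1783, 0.2435, 0.1842, 0.1794]
t=5: π = [0.2142, 0.1786, 0.2435, 0.1846, 0.1790]
t=6: π = [0.2143, 0.1786, 0.2434, 0.1845, 0.1791]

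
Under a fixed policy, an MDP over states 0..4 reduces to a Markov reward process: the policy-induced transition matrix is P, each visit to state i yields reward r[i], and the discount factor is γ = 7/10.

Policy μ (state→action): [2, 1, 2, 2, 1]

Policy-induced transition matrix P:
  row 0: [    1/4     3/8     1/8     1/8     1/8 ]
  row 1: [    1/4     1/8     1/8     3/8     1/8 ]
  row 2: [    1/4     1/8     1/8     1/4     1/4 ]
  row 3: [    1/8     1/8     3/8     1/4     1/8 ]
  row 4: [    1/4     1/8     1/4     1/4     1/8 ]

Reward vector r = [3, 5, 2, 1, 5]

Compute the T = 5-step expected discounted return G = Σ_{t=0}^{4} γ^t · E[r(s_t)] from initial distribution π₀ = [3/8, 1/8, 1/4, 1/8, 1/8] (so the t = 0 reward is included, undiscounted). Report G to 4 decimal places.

G = 8.3804

t=0: π = [0.3750, 0.1250, 0.2500, 0.1250, 0.1250], E[r] = 3.0000, γ^t·E[r] = 3.000000, running G = 3.000000
t=1: π = [0.2344, 0.2188, 0.1719, 0.2188, 0.1563], E[r] = 3.1406, γ^t·E[r] = 2.198438, running G = 5.198438
t=2: π = [0.2227, 0.1836, 0.1992, 0.2480, 0.1465], E[r] = 2.9648, γ^t·E[r] = 1.452773, running G = 6.651211
t=3: π = [0.2190, 0.1807, 0.2053, 0.2451, 0.1499], E[r] = 2.9656, γ^t·E[r] = 1.017193, running G = 7.668404
t=4: π = [0.2194, 0.1797, 0.2050, 0.2452, 0.1507], E[r] = 2.9654, γ^t·E[r] = 0.711991, running G = 8.380394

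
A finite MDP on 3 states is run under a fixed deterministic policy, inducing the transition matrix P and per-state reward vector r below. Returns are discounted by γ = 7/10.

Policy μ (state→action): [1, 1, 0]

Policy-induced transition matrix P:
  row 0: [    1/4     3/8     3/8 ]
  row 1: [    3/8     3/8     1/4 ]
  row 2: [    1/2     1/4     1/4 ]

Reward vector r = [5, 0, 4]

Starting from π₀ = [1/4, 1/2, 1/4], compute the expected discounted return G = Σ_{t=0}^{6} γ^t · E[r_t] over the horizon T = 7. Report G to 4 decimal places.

G = 8.4409

t=0: π = [0.2500, 0.5000, 0.2500], E[r] = 2.2500, γ^t·E[r] = 2.250000, running G = 2.250000
t=1: π = [0.3750, 0.3438, 0.2813], E[r] = 3.0000, γ^t·E[r] = 2.100000, running G = 4.350000
t=2: π = [0.3633, 0.3398, 0.2969], E[r] = 3.0039, γ^t·E[r] = 1.471914, running G = 5.821914
t=3: π = [0.3667, 0.3379, 0.2954], E[r] = 3.0151, γ^t·E[r] = 1.034192, running G = 6.856106
t=4: π = [0.3661, 0.3381, 0.2958], E[r] = 3.0138, γ^t·E[r] = 0.723612, running G = 7.579718
t=5: π = [0.3662, 0.3380, 0.2958], E[r] = 3.0141, γ^t·E[r] = 0.506586, running G = 8.086304
t=6: π = [0.3662, 0.3380, 0.2958], E[r] = 3.0141, γ^t·E[r] = 0.354603, running G = 8.440907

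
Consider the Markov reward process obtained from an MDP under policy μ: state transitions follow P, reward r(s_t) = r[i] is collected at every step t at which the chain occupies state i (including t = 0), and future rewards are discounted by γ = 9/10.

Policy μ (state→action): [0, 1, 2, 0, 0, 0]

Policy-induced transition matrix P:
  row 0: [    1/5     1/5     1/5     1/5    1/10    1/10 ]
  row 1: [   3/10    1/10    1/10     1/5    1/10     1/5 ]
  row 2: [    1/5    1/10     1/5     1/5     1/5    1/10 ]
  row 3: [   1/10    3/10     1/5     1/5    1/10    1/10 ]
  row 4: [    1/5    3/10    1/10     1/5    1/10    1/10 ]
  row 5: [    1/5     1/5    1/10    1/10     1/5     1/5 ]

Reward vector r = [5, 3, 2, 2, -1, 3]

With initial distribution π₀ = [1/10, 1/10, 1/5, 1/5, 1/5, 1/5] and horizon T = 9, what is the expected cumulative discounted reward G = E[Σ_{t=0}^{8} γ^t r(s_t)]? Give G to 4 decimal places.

t=0: π = [0.1000, 0.1000, 0.2000, 0.2000, 0.2000, 0.2000], E[r] = 2.0000, γ^t·E[r] = 2.000000, running G = 2.000000
t=1: π = [0.1900, 0.2100, 0.1500, 0.1800, 0.1400, 0.1300], E[r] = 2.4900, γ^t·E[r] = 2.241000, running G = 4.241000
t=2: π = [0.2030, 0.1960, 0.1520, 0.1870, 0.1280, 0.1340], E[r] = 2.5550, γ^t·E[r] = 2.069550, running G = 6.310550
t=3: π = [0.2009, 0.1967, 0.1542, 0.1866, 0.1286, 0.1330], E[r] = 2.5466, γ^t·E[r] = 1.856471, running G = 8.167021
t=4: π = [0.2010, 0.1964, 0.1542, 0.1867, 0.1287, 0.1330], E[r] = 2.5463, γ^t·E[r] = 1.670608, running G = 9.837629
t=5: π = [0.2010, 0.1965, 0.1542, 0.1867, 0.1287, 0.1329], E[r] = 2.5462, γ^t·E[r] = 1.503505, running G = 11.341134
t=6: π = [0.2010, 0.1965, 0.1542, 0.1867, 0.1287, 0.1329], E[r] = 2.5462, γ^t·E[r] = 1.353162, running G = 12.694296
t=7: π = [0.2010, 0.1965, 0.1542, 0.1867, 0.1287, 0.1329], E[r] = 2.5462, γ^t·E[r] = 1.217844, running G = 13.912140
t=8: π = [0.2010, 0.1965, 0.1542, 0.1867, 0.1287, 0.1329], E[r] = 2.5462, γ^t·E[r] = 1.096060, running G = 15.008200

G = 15.0082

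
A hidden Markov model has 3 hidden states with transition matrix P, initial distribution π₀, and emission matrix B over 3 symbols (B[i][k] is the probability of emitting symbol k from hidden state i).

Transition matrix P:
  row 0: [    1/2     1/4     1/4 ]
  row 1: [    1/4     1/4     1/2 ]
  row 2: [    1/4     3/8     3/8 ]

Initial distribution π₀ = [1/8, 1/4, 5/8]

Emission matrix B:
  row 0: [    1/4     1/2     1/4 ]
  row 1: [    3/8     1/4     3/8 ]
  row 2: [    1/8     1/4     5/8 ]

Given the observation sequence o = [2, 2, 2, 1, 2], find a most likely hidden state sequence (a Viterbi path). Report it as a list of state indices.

path = [2, 2, 2, 1, 2]

t=0: δ = [3.125e-02, 9.375e-02, 3.906e-01]  (obs o_0=2)
t=1: δ = [2.441e-02, 5.493e-02, 9.155e-02]  ψ = [2, 2, 2]  (obs o_1=2)
t=2: δ = [5.722e-03, 1.287e-02, 2.146e-02]  ψ = [2, 2, 2]  (obs o_2=2)
t=3: δ = [2.682e-03, 2.012e-03, 2.012e-03]  ψ = [2, 2, 2]  (obs o_3=1)
t=4: δ = [3.353e-04, 2.829e-04, 6.286e-04]  ψ = [0, 2, 1]  (obs o_4=2)
backtrack: best end state = 2; path = [2, 2, 2, 1, 2]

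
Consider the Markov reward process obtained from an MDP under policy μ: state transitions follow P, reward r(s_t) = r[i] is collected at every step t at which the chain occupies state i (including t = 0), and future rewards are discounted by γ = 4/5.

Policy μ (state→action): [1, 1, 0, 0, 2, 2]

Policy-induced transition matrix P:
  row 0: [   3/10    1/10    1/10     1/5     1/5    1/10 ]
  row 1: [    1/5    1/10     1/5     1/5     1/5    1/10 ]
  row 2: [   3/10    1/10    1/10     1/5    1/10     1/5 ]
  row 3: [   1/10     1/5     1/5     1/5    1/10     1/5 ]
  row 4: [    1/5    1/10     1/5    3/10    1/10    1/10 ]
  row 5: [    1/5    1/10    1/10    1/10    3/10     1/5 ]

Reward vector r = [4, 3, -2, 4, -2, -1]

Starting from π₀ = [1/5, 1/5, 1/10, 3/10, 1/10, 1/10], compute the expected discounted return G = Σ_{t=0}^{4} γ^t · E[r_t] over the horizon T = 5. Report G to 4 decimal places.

G = 5.0199

t=0: π = [0.2000, 0.2000, 0.1000, 0.3000, 0.1000, 0.1000], E[r] = 2.1000, γ^t·E[r] = 2.100000, running G = 2.100000
t=1: π = [0.2000, 0.1300, 0.1600, 0.2000, 0.1600, 0.1500], E[r] = 1.2000, γ^t·E[r] = 0.960000, running G = 3.060000
t=2: π = [0.2160, 0.1200, 0.1490, 0.2010, 0.1630, 0.1510], E[r] = 1.2530, γ^t·E[r] = 0.801920, running G = 3.861920
t=3: π = [0.2164, 0.1201, 0.1484, 0.2012, 0.1638, 0.1501], E[r] = 1.2562, γ^t·E[r] = 0.643174, running G = 4.505094
t=4: π = [0.2164, 0.1201, 0.1485, 0.2014, 0.1637, 0.1500], E[r] = 1.2570, γ^t·E[r] = 0.514847, running G = 5.019941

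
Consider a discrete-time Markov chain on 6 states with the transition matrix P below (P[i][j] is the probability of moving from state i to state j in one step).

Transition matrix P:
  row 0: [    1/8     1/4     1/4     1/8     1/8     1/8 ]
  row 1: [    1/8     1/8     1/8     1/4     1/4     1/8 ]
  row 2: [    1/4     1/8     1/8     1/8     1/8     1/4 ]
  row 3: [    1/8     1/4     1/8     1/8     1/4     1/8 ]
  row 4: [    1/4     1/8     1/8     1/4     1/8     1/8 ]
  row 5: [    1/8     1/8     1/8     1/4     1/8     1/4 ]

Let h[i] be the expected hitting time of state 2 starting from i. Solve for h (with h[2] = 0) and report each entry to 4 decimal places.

First-step conditioning: h[2] = 0; for i ≠ 2, h[i] = 1 + Σ_k P[i][k]·h[k].
  h[0] = 1 + 1/8·h[0] + 1/4·h[1] + 1/8·h[3] + 1/8·h[4] + 1/8·h[5]
  h[1] = 1 + 1/8·h[0] + 1/8·h[1] + 1/4·h[3] + 1/4·h[4] + 1/8·h[5]
  h[3] = 1 + 1/8·h[0] + 1/4·h[1] + 1/8·h[3] + 1/4·h[4] + 1/8·h[5]
  h[4] = 1 + 1/4·h[0] + 1/8·h[1] + 1/4·h[3] + 1/8·h[4] + 1/8·h[5]
  h[5] = 1 + 1/8·h[0] + 1/8·h[1] + 1/4·h[3] + 1/8·h[4] + 1/4·h[5]
Solving the 5×5 linear system over states ≠ 2 gives exactly h = [3584/587, 4088/587, 0, 4088/587, 4032/587, 4096/587] (h[2] = 0 is the target).

h = [6.1056, 6.9642, 0.0000, 6.9642, 6.8688, 6.9779]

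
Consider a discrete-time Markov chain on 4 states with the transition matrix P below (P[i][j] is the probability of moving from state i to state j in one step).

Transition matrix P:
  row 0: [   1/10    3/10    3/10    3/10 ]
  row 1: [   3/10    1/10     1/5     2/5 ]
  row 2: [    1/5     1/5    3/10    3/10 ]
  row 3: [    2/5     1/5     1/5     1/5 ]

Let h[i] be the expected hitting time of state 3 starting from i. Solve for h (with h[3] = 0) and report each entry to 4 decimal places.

h = [3.0990, 2.8385, 3.1250, 0.0000]

First-step conditioning: h[3] = 0; for i ≠ 3, h[i] = 1 + Σ_k P[i][k]·h[k].
  h[0] = 1 + 1/10·h[0] + 3/10·h[1] + 3/10·h[2]
  h[1] = 1 + 3/10·h[0] + 1/10·h[1] + 1/5·h[2]
  h[2] = 1 + 1/5·h[0] + 1/5·h[1] + 3/10·h[2]
Solving the 3×3 linear system over states ≠ 3 gives exactly h = [595/192, 545/192, 25/8, 0] (h[3] = 0 is the target).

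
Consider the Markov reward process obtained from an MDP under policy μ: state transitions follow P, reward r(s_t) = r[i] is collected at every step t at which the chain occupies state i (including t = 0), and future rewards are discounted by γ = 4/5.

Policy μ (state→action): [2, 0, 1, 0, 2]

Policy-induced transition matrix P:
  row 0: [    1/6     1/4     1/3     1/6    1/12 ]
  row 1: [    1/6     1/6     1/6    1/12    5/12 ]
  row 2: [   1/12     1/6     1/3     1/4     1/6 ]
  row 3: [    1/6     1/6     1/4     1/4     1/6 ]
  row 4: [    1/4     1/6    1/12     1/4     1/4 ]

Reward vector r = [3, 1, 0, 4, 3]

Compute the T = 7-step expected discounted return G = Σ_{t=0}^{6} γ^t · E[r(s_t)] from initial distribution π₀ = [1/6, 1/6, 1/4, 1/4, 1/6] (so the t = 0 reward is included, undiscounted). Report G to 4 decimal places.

t=0: π = [0.1667, 0.1667, 0.2500, 0.2500, 0.1667], E[r] = 2.1667, γ^t·E[r] = 2.166667, running G = 2.166667
t=1: π = [0.1597, 0.1806, 0.2431, 0.2083, 0.2083], E[r] = 2.1181, γ^t·E[r] = 1.694444, running G = 3.861111
t=2: π = [0.1638, 0.1800, 0.2338, 0.2066, 0.2159], E[r] = 2.1453, γ^t·E[r] = 1.372963, running G = 5.234074
t=3: π = [0.1652, 0.1803, 0.2322, 0.2064, 0.2160], E[r] = 2.1493, γ^t·E[r] = 1.100420, running G = 6.334494
t=4: π = [0.1653, 0.1804, 0.2321, 0.2062, 0.2160], E[r] = 2.1491, γ^t·E[r] = 0.880258, running G = 7.214752
t=5: π = [0.1653, 0.1804, 0.2321, 0.2062, 0.2160], E[r] = 2.1490, γ^t·E[r] = 0.704188, running G = 7.918940
t=6: π = [0.1653, 0.1804, 0.2321, 0.2061, 0.2160], E[r] = 2.1490, γ^t·E[r] = 0.563352, running G = 8.482293

G = 8.4823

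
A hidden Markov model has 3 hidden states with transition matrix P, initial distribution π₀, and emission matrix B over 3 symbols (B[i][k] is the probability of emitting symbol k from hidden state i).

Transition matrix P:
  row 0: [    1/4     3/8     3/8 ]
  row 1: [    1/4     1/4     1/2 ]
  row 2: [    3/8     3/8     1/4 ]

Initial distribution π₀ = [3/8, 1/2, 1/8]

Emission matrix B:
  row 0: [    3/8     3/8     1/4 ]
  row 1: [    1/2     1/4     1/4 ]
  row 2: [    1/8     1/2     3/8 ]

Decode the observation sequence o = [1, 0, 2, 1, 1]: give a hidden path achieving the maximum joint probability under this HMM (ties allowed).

path = [0, 1, 2, 0, 2]

t=0: δ = [1.406e-01, 1.250e-01, 6.250e-02]  (obs o_0=1)
t=1: δ = [1.318e-02, 2.637e-02, 7.812e-03]  ψ = [0, 0, 1]  (obs o_1=0)
t=2: δ = [1.648e-03, 1.648e-03, 4.944e-03]  ψ = [1, 1, 1]  (obs o_2=2)
t=3: δ = [6.952e-04, 4.635e-04, 6.180e-04]  ψ = [2, 2, 2]  (obs o_3=1)
t=4: δ = [8.690e-05, 6.518e-05, 1.304e-04]  ψ = [2, 0, 0]  (obs o_4=1)
backtrack: best end state = 2; path = [0, 1, 2, 0, 2]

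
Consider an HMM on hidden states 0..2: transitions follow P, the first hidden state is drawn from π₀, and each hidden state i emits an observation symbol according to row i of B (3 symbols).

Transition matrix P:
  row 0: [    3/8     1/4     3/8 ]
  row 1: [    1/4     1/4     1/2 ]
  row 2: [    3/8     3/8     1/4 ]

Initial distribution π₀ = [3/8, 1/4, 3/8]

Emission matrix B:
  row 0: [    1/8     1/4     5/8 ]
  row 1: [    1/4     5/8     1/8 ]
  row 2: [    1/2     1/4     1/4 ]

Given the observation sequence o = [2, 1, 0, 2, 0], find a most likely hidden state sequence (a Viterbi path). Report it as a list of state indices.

t=0: δ = [2.344e-01, 3.125e-02, 9.375e-02]  (obs o_0=2)
t=1: δ = [2.197e-02, 3.662e-02, 2.197e-02]  ψ = [0, 0, 0]  (obs o_1=1)
t=2: δ = [1.144e-03, 2.289e-03, 9.155e-03]  ψ = [1, 1, 1]  (obs o_2=0)
t=3: δ = [2.146e-03, 4.292e-04, 5.722e-04]  ψ = [2, 2, 2]  (obs o_3=2)
t=4: δ = [1.006e-04, 1.341e-04, 4.023e-04]  ψ = [0, 0, 0]  (obs o_4=0)
backtrack: best end state = 2; path = [0, 1, 2, 0, 2]

path = [0, 1, 2, 0, 2]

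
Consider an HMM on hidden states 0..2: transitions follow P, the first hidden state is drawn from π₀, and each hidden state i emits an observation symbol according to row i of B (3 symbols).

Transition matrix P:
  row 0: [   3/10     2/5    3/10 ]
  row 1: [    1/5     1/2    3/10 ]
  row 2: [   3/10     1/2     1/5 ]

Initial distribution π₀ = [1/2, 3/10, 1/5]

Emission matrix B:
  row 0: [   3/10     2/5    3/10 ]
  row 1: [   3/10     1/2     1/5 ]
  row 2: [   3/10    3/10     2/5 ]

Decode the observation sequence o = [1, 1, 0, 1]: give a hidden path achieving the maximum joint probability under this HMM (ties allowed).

path = [0, 1, 1, 1]

t=0: δ = [2.000e-01, 1.500e-01, 6.000e-02]  (obs o_0=1)
t=1: δ = [2.400e-02, 4.000e-02, 1.800e-02]  ψ = [0, 0, 0]  (obs o_1=1)
t=2: δ = [2.400e-03, 6.000e-03, 3.600e-03]  ψ = [1, 1, 1]  (obs o_2=0)
t=3: δ = [4.800e-04, 1.500e-03, 5.400e-04]  ψ = [1, 1, 1]  (obs o_3=1)
backtrack: best end state = 1; path = [0, 1, 1, 1]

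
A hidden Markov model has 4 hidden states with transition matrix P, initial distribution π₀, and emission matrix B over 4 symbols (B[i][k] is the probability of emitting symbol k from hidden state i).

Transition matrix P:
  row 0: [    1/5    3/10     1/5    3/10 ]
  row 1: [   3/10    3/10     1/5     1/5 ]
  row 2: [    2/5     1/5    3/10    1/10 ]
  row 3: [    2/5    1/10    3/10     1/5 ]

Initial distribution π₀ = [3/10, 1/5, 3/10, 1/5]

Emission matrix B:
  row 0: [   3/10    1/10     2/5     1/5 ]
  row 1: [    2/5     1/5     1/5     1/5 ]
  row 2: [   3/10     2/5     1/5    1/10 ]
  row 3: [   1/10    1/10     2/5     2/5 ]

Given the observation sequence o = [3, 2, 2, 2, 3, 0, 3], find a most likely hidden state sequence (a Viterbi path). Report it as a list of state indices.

t=0: δ = [6.000e-02, 4.000e-02, 3.000e-02, 8.000e-02]  (obs o_0=3)
t=1: δ = [1.280e-02, 3.600e-03, 4.800e-03, 7.200e-03]  ψ = [3, 0, 3, 0]  (obs o_1=2)
t=2: δ = [1.152e-03, 7.680e-04, 5.120e-04, 1.536e-03]  ψ = [3, 0, 0, 0]  (obs o_2=2)
t=3: δ = [2.458e-04, 6.912e-05, 9.216e-05, 1.382e-04]  ψ = [3, 0, 3, 0]  (obs o_3=2)
t=4: δ = [1.106e-05, 1.475e-05, 4.915e-06, 2.949e-05]  ψ = [3, 0, 0, 0]  (obs o_4=3)
t=5: δ = [3.539e-06, 1.769e-06, 2.654e-06, 5.898e-07]  ψ = [3, 1, 3, 3]  (obs o_5=0)
t=6: δ = [2.123e-07, 2.123e-07, 7.963e-08, 4.247e-07]  ψ = [2, 0, 2, 0]  (obs o_6=3)
backtrack: best end state = 3; path = [3, 0, 3, 0, 3, 0, 3]

path = [3, 0, 3, 0, 3, 0, 3]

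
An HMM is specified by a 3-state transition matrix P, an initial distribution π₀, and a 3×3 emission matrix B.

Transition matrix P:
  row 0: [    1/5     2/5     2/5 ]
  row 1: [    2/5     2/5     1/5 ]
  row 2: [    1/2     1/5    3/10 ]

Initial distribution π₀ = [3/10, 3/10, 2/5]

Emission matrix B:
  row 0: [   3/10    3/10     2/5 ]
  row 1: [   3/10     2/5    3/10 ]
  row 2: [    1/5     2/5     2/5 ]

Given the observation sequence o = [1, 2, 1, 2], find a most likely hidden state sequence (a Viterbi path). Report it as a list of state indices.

path = [2, 0, 2, 0]

t=0: δ = [9.000e-02, 1.200e-01, 1.600e-01]  (obs o_0=1)
t=1: δ = [3.200e-02, 1.440e-02, 1.920e-02]  ψ = [2, 1, 2]  (obs o_1=2)
t=2: δ = [2.880e-03, 5.120e-03, 5.120e-03]  ψ = [2, 0, 0]  (obs o_2=1)
t=3: δ = [1.024e-03, 6.144e-04, 6.144e-04]  ψ = [2, 1, 2]  (obs o_3=2)
backtrack: best end state = 0; path = [2, 0, 2, 0]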